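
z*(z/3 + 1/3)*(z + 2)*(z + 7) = z^4/3 + 10*z^3/3 + 23*z^2/3 + 14*z/3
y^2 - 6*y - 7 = (y - 7)*(y + 1)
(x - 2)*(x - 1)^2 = x^3 - 4*x^2 + 5*x - 2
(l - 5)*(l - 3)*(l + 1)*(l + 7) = l^4 - 42*l^2 + 64*l + 105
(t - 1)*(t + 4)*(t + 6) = t^3 + 9*t^2 + 14*t - 24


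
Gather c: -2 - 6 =-8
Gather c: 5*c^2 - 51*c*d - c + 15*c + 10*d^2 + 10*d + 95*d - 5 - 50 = 5*c^2 + c*(14 - 51*d) + 10*d^2 + 105*d - 55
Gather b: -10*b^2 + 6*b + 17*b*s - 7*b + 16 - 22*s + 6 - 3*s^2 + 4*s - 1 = -10*b^2 + b*(17*s - 1) - 3*s^2 - 18*s + 21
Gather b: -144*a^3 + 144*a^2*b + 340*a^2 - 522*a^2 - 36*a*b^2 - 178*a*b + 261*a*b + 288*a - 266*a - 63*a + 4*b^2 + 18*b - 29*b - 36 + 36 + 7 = -144*a^3 - 182*a^2 - 41*a + b^2*(4 - 36*a) + b*(144*a^2 + 83*a - 11) + 7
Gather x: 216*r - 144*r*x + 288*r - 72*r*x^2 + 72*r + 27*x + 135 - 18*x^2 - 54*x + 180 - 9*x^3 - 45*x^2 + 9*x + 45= 576*r - 9*x^3 + x^2*(-72*r - 63) + x*(-144*r - 18) + 360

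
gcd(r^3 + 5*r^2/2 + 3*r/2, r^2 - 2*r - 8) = 1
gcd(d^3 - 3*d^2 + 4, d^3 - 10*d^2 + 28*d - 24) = d^2 - 4*d + 4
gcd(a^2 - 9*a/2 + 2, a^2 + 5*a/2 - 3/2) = a - 1/2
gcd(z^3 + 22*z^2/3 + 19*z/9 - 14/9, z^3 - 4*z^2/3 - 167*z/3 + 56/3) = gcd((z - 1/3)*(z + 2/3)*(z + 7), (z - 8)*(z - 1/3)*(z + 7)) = z^2 + 20*z/3 - 7/3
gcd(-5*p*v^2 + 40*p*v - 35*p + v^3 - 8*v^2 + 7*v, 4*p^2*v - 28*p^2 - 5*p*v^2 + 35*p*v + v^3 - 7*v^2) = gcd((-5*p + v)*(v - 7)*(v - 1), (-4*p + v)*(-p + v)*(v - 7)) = v - 7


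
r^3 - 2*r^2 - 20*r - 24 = (r - 6)*(r + 2)^2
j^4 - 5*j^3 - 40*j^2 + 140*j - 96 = (j - 8)*(j - 2)*(j - 1)*(j + 6)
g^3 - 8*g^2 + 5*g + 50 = (g - 5)^2*(g + 2)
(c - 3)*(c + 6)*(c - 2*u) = c^3 - 2*c^2*u + 3*c^2 - 6*c*u - 18*c + 36*u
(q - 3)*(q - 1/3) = q^2 - 10*q/3 + 1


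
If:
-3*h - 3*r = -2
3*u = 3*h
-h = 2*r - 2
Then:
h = -2/3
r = 4/3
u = -2/3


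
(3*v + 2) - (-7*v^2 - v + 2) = 7*v^2 + 4*v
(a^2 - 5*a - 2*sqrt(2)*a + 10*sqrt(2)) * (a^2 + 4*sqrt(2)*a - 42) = a^4 - 5*a^3 + 2*sqrt(2)*a^3 - 58*a^2 - 10*sqrt(2)*a^2 + 84*sqrt(2)*a + 290*a - 420*sqrt(2)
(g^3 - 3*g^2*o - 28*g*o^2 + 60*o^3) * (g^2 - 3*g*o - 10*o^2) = g^5 - 6*g^4*o - 29*g^3*o^2 + 174*g^2*o^3 + 100*g*o^4 - 600*o^5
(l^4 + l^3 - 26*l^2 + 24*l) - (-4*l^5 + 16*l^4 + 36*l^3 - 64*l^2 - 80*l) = 4*l^5 - 15*l^4 - 35*l^3 + 38*l^2 + 104*l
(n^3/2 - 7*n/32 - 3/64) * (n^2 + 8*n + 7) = n^5/2 + 4*n^4 + 105*n^3/32 - 115*n^2/64 - 61*n/32 - 21/64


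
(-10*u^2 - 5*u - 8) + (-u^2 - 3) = -11*u^2 - 5*u - 11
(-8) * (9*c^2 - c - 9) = -72*c^2 + 8*c + 72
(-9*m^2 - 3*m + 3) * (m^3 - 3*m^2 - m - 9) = -9*m^5 + 24*m^4 + 21*m^3 + 75*m^2 + 24*m - 27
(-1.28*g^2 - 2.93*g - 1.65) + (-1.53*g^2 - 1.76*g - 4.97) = -2.81*g^2 - 4.69*g - 6.62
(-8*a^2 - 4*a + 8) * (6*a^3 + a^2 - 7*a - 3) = -48*a^5 - 32*a^4 + 100*a^3 + 60*a^2 - 44*a - 24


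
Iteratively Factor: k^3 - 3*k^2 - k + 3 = (k - 3)*(k^2 - 1) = (k - 3)*(k + 1)*(k - 1)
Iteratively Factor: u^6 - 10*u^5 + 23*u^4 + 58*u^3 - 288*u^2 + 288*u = (u - 3)*(u^5 - 7*u^4 + 2*u^3 + 64*u^2 - 96*u) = (u - 4)*(u - 3)*(u^4 - 3*u^3 - 10*u^2 + 24*u) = (u - 4)*(u - 3)*(u - 2)*(u^3 - u^2 - 12*u) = u*(u - 4)*(u - 3)*(u - 2)*(u^2 - u - 12) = u*(u - 4)*(u - 3)*(u - 2)*(u + 3)*(u - 4)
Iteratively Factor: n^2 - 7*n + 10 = (n - 2)*(n - 5)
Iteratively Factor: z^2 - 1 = (z - 1)*(z + 1)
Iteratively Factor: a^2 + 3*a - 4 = (a - 1)*(a + 4)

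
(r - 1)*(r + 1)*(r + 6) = r^3 + 6*r^2 - r - 6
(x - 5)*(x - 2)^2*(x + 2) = x^4 - 7*x^3 + 6*x^2 + 28*x - 40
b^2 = b^2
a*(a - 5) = a^2 - 5*a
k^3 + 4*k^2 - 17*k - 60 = (k - 4)*(k + 3)*(k + 5)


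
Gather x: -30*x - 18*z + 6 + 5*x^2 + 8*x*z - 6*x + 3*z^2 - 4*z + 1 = 5*x^2 + x*(8*z - 36) + 3*z^2 - 22*z + 7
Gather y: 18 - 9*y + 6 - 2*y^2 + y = -2*y^2 - 8*y + 24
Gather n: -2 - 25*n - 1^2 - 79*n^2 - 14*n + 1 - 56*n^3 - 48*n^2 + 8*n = -56*n^3 - 127*n^2 - 31*n - 2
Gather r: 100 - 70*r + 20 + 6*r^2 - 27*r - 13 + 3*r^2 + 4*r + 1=9*r^2 - 93*r + 108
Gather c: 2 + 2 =4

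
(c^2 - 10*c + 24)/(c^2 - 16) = (c - 6)/(c + 4)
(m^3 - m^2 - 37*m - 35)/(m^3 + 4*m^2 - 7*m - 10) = (m - 7)/(m - 2)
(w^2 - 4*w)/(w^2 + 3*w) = (w - 4)/(w + 3)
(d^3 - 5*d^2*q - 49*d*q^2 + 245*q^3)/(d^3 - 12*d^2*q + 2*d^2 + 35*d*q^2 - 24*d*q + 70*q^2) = (d + 7*q)/(d + 2)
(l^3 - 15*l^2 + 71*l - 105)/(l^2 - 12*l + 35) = l - 3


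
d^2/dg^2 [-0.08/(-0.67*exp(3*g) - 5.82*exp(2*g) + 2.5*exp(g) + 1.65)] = ((-0.4824*exp(2*g) - 1.8624*exp(g) + 0.2)*(0.67*exp(3*g) + 5.82*exp(2*g) - 2.5*exp(g) - 1.65) + 0.08*(2.01*exp(2*g) + 11.64*exp(g) - 2.5)*(4.02*exp(2*g) + 23.28*exp(g) - 5.0)*exp(g))*exp(g)/(0.67*exp(3*g) + 5.82*exp(2*g) - 2.5*exp(g) - 1.65)^3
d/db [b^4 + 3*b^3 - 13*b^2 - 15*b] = 4*b^3 + 9*b^2 - 26*b - 15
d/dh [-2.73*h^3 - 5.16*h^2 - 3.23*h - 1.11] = -8.19*h^2 - 10.32*h - 3.23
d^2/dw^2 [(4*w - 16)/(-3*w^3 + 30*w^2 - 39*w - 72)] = 8*(-(w - 4)*(3*w^2 - 20*w + 13)^2 + (3*w^2 - 20*w + (w - 4)*(3*w - 10) + 13)*(w^3 - 10*w^2 + 13*w + 24))/(3*(w^3 - 10*w^2 + 13*w + 24)^3)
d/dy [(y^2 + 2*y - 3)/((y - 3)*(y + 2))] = 3*(-y^2 - 2*y - 5)/(y^4 - 2*y^3 - 11*y^2 + 12*y + 36)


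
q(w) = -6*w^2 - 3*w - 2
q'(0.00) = -3.00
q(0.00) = -2.00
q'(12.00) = -147.00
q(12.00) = -902.00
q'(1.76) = -24.12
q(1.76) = -25.87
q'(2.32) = -30.84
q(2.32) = -41.25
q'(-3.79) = 42.48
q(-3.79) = -76.81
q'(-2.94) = 32.28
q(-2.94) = -45.04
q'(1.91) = -25.92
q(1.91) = -29.62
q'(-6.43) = 74.16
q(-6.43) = -230.78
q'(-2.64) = 28.68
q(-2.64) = -35.90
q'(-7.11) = 82.32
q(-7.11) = -283.98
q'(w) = -12*w - 3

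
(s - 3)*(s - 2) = s^2 - 5*s + 6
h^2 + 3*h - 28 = (h - 4)*(h + 7)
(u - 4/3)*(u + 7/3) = u^2 + u - 28/9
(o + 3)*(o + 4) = o^2 + 7*o + 12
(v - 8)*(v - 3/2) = v^2 - 19*v/2 + 12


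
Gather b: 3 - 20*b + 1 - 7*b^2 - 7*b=-7*b^2 - 27*b + 4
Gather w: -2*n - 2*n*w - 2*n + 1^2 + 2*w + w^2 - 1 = -4*n + w^2 + w*(2 - 2*n)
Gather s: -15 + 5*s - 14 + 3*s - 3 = 8*s - 32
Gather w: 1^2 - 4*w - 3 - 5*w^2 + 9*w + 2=-5*w^2 + 5*w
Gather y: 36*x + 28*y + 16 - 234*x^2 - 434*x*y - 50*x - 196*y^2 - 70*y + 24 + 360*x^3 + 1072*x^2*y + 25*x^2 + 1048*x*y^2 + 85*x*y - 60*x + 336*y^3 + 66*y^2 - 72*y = 360*x^3 - 209*x^2 - 74*x + 336*y^3 + y^2*(1048*x - 130) + y*(1072*x^2 - 349*x - 114) + 40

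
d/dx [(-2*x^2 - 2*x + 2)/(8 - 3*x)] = 2*(3*x^2 - 16*x - 5)/(9*x^2 - 48*x + 64)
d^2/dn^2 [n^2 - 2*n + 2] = 2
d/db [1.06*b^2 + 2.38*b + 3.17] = 2.12*b + 2.38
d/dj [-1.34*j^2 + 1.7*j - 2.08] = 1.7 - 2.68*j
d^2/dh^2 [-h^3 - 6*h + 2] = -6*h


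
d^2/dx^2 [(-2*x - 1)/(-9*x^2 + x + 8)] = 2*((-54*x - 7)*(-9*x^2 + x + 8) - (2*x + 1)*(18*x - 1)^2)/(-9*x^2 + x + 8)^3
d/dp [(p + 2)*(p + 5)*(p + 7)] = 3*p^2 + 28*p + 59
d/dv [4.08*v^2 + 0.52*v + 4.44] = 8.16*v + 0.52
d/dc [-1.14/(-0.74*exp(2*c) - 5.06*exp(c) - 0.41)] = (-1.6872*exp(c) - 5.7684)*exp(c)/(0.74*exp(2*c) + 5.06*exp(c) + 0.41)^2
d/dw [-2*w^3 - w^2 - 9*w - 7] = -6*w^2 - 2*w - 9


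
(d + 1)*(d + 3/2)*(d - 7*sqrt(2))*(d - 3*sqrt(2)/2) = d^4 - 17*sqrt(2)*d^3/2 + 5*d^3/2 - 85*sqrt(2)*d^2/4 + 45*d^2/2 - 51*sqrt(2)*d/4 + 105*d/2 + 63/2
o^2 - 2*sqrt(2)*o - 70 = (o - 7*sqrt(2))*(o + 5*sqrt(2))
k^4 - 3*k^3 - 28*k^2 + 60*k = k*(k - 6)*(k - 2)*(k + 5)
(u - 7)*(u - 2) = u^2 - 9*u + 14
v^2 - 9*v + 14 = (v - 7)*(v - 2)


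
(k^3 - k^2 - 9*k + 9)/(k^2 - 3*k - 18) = (k^2 - 4*k + 3)/(k - 6)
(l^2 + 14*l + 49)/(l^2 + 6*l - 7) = (l + 7)/(l - 1)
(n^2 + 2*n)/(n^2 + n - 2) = n/(n - 1)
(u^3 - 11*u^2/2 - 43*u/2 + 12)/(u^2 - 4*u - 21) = (u^2 - 17*u/2 + 4)/(u - 7)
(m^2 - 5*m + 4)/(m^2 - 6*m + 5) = (m - 4)/(m - 5)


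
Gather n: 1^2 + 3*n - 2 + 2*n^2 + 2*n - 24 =2*n^2 + 5*n - 25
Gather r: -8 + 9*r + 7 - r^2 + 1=-r^2 + 9*r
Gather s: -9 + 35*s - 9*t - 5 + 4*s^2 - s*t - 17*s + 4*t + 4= 4*s^2 + s*(18 - t) - 5*t - 10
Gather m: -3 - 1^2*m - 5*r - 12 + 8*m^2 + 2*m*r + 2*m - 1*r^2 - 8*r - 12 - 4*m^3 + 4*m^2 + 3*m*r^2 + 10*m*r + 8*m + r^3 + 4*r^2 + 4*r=-4*m^3 + 12*m^2 + m*(3*r^2 + 12*r + 9) + r^3 + 3*r^2 - 9*r - 27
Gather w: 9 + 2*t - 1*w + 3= 2*t - w + 12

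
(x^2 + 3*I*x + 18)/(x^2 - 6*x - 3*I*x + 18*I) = (x + 6*I)/(x - 6)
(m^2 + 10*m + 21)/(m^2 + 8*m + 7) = (m + 3)/(m + 1)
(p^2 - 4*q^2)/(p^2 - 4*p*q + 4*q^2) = (p + 2*q)/(p - 2*q)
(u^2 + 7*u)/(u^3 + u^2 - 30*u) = (u + 7)/(u^2 + u - 30)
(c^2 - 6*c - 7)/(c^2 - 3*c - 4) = (c - 7)/(c - 4)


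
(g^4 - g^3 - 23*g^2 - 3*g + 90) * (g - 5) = g^5 - 6*g^4 - 18*g^3 + 112*g^2 + 105*g - 450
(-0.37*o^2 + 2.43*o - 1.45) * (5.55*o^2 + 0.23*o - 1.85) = -2.0535*o^4 + 13.4014*o^3 - 6.8041*o^2 - 4.829*o + 2.6825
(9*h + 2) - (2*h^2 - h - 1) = -2*h^2 + 10*h + 3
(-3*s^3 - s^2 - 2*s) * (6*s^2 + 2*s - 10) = -18*s^5 - 12*s^4 + 16*s^3 + 6*s^2 + 20*s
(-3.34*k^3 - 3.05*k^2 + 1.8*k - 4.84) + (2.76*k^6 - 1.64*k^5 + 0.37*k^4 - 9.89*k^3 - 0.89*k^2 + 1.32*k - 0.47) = 2.76*k^6 - 1.64*k^5 + 0.37*k^4 - 13.23*k^3 - 3.94*k^2 + 3.12*k - 5.31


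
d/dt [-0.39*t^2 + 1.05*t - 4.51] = 1.05 - 0.78*t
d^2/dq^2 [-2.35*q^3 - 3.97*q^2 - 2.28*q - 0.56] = -14.1*q - 7.94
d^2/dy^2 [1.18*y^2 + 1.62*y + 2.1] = 2.36000000000000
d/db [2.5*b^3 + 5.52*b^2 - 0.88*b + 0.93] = 7.5*b^2 + 11.04*b - 0.88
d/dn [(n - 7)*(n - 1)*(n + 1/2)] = 3*n^2 - 15*n + 3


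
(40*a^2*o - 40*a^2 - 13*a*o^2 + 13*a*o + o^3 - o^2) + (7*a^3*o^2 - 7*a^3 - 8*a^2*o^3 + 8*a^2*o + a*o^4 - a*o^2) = 7*a^3*o^2 - 7*a^3 - 8*a^2*o^3 + 48*a^2*o - 40*a^2 + a*o^4 - 14*a*o^2 + 13*a*o + o^3 - o^2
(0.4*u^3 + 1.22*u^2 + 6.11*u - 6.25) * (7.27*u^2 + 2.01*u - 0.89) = 2.908*u^5 + 9.6734*u^4 + 46.5159*u^3 - 34.2422*u^2 - 18.0004*u + 5.5625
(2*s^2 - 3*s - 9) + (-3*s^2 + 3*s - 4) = -s^2 - 13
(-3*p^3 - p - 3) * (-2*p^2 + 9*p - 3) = 6*p^5 - 27*p^4 + 11*p^3 - 3*p^2 - 24*p + 9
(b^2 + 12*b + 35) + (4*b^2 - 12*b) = 5*b^2 + 35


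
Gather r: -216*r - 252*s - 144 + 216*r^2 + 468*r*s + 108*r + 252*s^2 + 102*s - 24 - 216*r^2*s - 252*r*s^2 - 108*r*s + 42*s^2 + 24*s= r^2*(216 - 216*s) + r*(-252*s^2 + 360*s - 108) + 294*s^2 - 126*s - 168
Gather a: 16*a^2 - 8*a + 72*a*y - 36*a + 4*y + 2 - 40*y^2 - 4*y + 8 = 16*a^2 + a*(72*y - 44) - 40*y^2 + 10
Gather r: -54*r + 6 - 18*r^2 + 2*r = -18*r^2 - 52*r + 6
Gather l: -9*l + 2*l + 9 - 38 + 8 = -7*l - 21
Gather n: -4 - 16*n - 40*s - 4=-16*n - 40*s - 8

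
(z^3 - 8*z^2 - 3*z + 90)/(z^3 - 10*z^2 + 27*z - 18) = (z^2 - 2*z - 15)/(z^2 - 4*z + 3)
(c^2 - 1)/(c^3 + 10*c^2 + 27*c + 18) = (c - 1)/(c^2 + 9*c + 18)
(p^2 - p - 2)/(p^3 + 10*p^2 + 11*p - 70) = (p + 1)/(p^2 + 12*p + 35)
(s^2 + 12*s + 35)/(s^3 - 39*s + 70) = (s + 5)/(s^2 - 7*s + 10)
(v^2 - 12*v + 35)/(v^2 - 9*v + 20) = (v - 7)/(v - 4)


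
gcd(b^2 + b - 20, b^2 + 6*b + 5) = b + 5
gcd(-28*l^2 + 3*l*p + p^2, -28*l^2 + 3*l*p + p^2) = -28*l^2 + 3*l*p + p^2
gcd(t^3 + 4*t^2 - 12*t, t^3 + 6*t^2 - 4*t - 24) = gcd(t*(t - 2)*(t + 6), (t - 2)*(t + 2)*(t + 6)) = t^2 + 4*t - 12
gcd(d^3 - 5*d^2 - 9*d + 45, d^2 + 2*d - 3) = d + 3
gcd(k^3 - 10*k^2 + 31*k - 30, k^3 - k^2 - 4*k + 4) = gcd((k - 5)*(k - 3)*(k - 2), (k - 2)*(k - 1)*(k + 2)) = k - 2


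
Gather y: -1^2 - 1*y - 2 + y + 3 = 0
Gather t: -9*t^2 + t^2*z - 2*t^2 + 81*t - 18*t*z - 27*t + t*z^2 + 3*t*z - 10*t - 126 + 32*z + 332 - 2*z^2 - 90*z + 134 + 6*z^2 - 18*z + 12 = t^2*(z - 11) + t*(z^2 - 15*z + 44) + 4*z^2 - 76*z + 352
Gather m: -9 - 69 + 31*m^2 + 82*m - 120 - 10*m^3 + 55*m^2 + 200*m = -10*m^3 + 86*m^2 + 282*m - 198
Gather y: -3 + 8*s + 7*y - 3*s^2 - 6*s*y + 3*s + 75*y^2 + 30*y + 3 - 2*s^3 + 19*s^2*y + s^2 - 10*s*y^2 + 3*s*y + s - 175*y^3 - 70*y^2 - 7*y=-2*s^3 - 2*s^2 + 12*s - 175*y^3 + y^2*(5 - 10*s) + y*(19*s^2 - 3*s + 30)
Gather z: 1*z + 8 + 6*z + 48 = 7*z + 56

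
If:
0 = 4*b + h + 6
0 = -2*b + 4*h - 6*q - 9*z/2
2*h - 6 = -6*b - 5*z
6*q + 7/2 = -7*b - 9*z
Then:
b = -43/92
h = -95/23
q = -949/184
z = 157/46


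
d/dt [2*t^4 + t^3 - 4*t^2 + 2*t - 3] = 8*t^3 + 3*t^2 - 8*t + 2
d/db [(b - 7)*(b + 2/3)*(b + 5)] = 3*b^2 - 8*b/3 - 109/3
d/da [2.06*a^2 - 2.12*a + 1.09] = 4.12*a - 2.12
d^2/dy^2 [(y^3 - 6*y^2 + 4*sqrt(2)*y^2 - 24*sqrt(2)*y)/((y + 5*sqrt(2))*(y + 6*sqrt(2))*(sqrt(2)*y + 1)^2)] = 4*(y^7 - 18*y^6 + 11*sqrt(2)*y^6 - 342*sqrt(2)*y^5 + 18*y^5 - 5148*y^4 - 650*sqrt(2)*y^4 - 18999*sqrt(2)*y^3 - 6929*y^3 - 62100*y^2 - 15210*sqrt(2)*y^2 - 23400*y + 720*sqrt(2)*y + 7200*sqrt(2) + 177840)/(4*y^10 + 140*sqrt(2)*y^9 + 4164*y^8 + 34136*sqrt(2)*y^7 + 334529*y^6 + 993201*sqrt(2)*y^5 + 3471002*y^4 + 3377662*sqrt(2)*y^3 + 3596760*y^2 + 982800*sqrt(2)*y + 216000)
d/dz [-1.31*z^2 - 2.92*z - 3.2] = -2.62*z - 2.92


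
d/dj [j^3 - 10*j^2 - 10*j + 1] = 3*j^2 - 20*j - 10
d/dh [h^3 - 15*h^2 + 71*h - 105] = 3*h^2 - 30*h + 71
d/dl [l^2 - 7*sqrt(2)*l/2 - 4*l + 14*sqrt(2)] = 2*l - 7*sqrt(2)/2 - 4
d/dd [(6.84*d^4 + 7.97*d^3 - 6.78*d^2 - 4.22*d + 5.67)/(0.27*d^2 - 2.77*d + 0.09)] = (3.6936*d^5 - 54.6885*d^4 - 41.6914*d^3 + 22.0719*d^2 - 4.2822*d + 15.3261)/(0.0729*d^4 - 1.4958*d^3 + 7.7215*d^2 - 0.4986*d + 0.0081)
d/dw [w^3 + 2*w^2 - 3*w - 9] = 3*w^2 + 4*w - 3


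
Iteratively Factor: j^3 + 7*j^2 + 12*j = (j + 4)*(j^2 + 3*j) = (j + 3)*(j + 4)*(j)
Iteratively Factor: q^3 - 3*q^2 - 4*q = (q - 4)*(q^2 + q) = q*(q - 4)*(q + 1)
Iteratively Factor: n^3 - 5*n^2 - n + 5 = (n - 1)*(n^2 - 4*n - 5) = (n - 1)*(n + 1)*(n - 5)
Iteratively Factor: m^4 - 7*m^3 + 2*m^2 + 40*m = (m - 4)*(m^3 - 3*m^2 - 10*m) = (m - 5)*(m - 4)*(m^2 + 2*m) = m*(m - 5)*(m - 4)*(m + 2)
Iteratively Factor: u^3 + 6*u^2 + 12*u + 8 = (u + 2)*(u^2 + 4*u + 4) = (u + 2)^2*(u + 2)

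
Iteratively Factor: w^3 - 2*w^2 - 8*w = (w - 4)*(w^2 + 2*w) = w*(w - 4)*(w + 2)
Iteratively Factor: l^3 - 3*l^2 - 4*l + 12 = (l - 3)*(l^2 - 4) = (l - 3)*(l - 2)*(l + 2)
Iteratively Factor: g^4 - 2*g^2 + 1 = (g - 1)*(g^3 + g^2 - g - 1) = (g - 1)^2*(g^2 + 2*g + 1) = (g - 1)^2*(g + 1)*(g + 1)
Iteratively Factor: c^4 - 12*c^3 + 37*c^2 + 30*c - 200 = (c - 5)*(c^3 - 7*c^2 + 2*c + 40) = (c - 5)^2*(c^2 - 2*c - 8) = (c - 5)^2*(c + 2)*(c - 4)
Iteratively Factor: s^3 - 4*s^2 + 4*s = (s - 2)*(s^2 - 2*s) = (s - 2)^2*(s)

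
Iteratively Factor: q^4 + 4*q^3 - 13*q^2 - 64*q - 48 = (q + 1)*(q^3 + 3*q^2 - 16*q - 48) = (q + 1)*(q + 3)*(q^2 - 16) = (q - 4)*(q + 1)*(q + 3)*(q + 4)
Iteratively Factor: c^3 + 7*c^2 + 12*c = (c + 4)*(c^2 + 3*c) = c*(c + 4)*(c + 3)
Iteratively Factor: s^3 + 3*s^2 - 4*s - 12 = (s + 2)*(s^2 + s - 6) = (s + 2)*(s + 3)*(s - 2)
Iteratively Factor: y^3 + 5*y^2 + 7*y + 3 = (y + 3)*(y^2 + 2*y + 1) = (y + 1)*(y + 3)*(y + 1)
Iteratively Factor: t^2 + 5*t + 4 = (t + 4)*(t + 1)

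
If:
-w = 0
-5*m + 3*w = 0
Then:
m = 0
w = 0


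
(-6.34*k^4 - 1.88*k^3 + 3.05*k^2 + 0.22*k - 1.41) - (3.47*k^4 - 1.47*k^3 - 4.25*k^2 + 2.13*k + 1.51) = -9.81*k^4 - 0.41*k^3 + 7.3*k^2 - 1.91*k - 2.92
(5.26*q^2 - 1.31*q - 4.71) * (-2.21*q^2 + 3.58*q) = -11.6246*q^4 + 21.7259*q^3 + 5.7193*q^2 - 16.8618*q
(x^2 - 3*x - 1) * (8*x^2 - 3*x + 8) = 8*x^4 - 27*x^3 + 9*x^2 - 21*x - 8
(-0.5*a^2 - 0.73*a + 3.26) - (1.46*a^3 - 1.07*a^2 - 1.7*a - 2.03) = -1.46*a^3 + 0.57*a^2 + 0.97*a + 5.29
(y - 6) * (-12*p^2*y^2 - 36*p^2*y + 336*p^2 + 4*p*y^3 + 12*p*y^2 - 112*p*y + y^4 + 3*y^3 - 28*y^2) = -12*p^2*y^3 + 36*p^2*y^2 + 552*p^2*y - 2016*p^2 + 4*p*y^4 - 12*p*y^3 - 184*p*y^2 + 672*p*y + y^5 - 3*y^4 - 46*y^3 + 168*y^2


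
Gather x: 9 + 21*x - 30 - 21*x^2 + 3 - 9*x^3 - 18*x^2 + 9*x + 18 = -9*x^3 - 39*x^2 + 30*x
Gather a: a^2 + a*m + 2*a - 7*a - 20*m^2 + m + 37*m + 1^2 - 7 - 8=a^2 + a*(m - 5) - 20*m^2 + 38*m - 14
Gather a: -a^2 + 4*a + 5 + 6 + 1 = -a^2 + 4*a + 12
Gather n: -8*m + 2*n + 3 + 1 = -8*m + 2*n + 4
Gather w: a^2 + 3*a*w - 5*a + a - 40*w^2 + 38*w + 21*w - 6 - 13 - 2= a^2 - 4*a - 40*w^2 + w*(3*a + 59) - 21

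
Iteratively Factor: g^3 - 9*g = (g - 3)*(g^2 + 3*g) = (g - 3)*(g + 3)*(g)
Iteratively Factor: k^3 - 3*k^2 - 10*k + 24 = (k + 3)*(k^2 - 6*k + 8) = (k - 4)*(k + 3)*(k - 2)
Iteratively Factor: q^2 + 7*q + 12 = (q + 4)*(q + 3)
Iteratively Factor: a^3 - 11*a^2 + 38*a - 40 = (a - 2)*(a^2 - 9*a + 20) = (a - 5)*(a - 2)*(a - 4)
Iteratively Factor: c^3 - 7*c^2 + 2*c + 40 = (c + 2)*(c^2 - 9*c + 20) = (c - 5)*(c + 2)*(c - 4)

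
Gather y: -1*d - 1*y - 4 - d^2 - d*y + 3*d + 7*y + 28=-d^2 + 2*d + y*(6 - d) + 24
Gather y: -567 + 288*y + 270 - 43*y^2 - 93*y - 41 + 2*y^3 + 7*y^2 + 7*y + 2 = 2*y^3 - 36*y^2 + 202*y - 336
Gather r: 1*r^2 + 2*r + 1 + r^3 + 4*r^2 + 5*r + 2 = r^3 + 5*r^2 + 7*r + 3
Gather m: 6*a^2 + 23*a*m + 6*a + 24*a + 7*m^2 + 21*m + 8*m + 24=6*a^2 + 30*a + 7*m^2 + m*(23*a + 29) + 24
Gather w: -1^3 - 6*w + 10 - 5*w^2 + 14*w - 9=-5*w^2 + 8*w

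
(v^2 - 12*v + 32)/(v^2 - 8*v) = (v - 4)/v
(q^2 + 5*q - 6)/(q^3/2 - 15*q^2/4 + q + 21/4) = 4*(q^2 + 5*q - 6)/(2*q^3 - 15*q^2 + 4*q + 21)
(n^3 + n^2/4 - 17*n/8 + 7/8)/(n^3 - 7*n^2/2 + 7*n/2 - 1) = (n + 7/4)/(n - 2)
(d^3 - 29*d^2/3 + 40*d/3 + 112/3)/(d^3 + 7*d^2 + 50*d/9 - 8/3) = 3*(d^2 - 11*d + 28)/(3*d^2 + 17*d - 6)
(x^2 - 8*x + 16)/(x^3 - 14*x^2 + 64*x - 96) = 1/(x - 6)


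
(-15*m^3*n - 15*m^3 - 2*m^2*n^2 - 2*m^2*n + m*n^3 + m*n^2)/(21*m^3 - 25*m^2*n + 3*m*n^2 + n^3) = m*(-15*m^2*n - 15*m^2 - 2*m*n^2 - 2*m*n + n^3 + n^2)/(21*m^3 - 25*m^2*n + 3*m*n^2 + n^3)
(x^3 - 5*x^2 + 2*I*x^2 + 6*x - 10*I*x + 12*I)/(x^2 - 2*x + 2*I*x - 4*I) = x - 3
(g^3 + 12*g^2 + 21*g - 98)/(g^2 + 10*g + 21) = (g^2 + 5*g - 14)/(g + 3)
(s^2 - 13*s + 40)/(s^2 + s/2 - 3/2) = 2*(s^2 - 13*s + 40)/(2*s^2 + s - 3)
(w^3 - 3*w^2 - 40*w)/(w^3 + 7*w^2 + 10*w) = (w - 8)/(w + 2)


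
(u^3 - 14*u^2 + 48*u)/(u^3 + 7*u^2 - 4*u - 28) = u*(u^2 - 14*u + 48)/(u^3 + 7*u^2 - 4*u - 28)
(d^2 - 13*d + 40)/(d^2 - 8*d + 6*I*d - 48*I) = (d - 5)/(d + 6*I)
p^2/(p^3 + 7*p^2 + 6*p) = p/(p^2 + 7*p + 6)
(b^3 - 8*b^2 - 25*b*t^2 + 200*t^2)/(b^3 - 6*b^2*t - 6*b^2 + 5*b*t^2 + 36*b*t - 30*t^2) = (-b^2 - 5*b*t + 8*b + 40*t)/(-b^2 + b*t + 6*b - 6*t)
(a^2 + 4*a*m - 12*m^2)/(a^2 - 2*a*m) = (a + 6*m)/a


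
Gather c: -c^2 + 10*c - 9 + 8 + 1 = -c^2 + 10*c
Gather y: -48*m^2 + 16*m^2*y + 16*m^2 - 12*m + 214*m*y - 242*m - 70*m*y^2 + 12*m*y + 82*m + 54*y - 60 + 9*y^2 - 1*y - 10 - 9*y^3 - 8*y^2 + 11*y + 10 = -32*m^2 - 172*m - 9*y^3 + y^2*(1 - 70*m) + y*(16*m^2 + 226*m + 64) - 60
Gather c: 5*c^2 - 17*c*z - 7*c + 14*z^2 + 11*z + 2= 5*c^2 + c*(-17*z - 7) + 14*z^2 + 11*z + 2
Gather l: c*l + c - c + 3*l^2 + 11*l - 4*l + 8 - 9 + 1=3*l^2 + l*(c + 7)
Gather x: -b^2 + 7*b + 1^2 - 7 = -b^2 + 7*b - 6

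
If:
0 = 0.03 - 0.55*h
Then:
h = 0.05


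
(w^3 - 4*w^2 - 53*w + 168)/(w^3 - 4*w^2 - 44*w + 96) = (w^2 + 4*w - 21)/(w^2 + 4*w - 12)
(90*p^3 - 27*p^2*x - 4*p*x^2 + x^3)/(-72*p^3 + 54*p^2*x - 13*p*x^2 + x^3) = (5*p + x)/(-4*p + x)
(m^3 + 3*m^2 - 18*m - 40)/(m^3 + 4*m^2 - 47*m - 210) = (m^2 - 2*m - 8)/(m^2 - m - 42)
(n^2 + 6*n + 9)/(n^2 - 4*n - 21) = (n + 3)/(n - 7)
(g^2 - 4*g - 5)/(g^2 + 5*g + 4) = (g - 5)/(g + 4)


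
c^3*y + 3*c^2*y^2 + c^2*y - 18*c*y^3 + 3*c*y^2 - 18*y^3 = (c - 3*y)*(c + 6*y)*(c*y + y)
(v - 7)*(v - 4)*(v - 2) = v^3 - 13*v^2 + 50*v - 56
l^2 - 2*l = l*(l - 2)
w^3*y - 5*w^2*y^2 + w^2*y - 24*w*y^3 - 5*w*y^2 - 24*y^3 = (w - 8*y)*(w + 3*y)*(w*y + y)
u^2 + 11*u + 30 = (u + 5)*(u + 6)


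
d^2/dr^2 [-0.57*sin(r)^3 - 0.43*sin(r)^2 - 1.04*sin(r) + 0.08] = 1.4675*sin(r) - 1.2825*sin(3*r) - 0.86*cos(2*r)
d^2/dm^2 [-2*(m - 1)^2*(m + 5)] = -12*m - 12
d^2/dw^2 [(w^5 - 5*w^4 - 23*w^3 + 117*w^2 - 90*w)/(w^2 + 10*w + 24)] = 2*(3*w^7 + 75*w^6 + 666*w^5 + 1740*w^4 - 6848*w^3 - 42264*w^2 - 33264*w + 88992)/(w^6 + 30*w^5 + 372*w^4 + 2440*w^3 + 8928*w^2 + 17280*w + 13824)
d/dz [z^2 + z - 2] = 2*z + 1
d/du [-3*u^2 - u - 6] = -6*u - 1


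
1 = 1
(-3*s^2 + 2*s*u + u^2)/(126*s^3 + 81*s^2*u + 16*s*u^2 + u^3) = (-s + u)/(42*s^2 + 13*s*u + u^2)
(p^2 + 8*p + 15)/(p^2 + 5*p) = (p + 3)/p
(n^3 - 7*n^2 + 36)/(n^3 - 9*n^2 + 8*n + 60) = (n - 3)/(n - 5)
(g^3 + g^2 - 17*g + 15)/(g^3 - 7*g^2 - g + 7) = (g^2 + 2*g - 15)/(g^2 - 6*g - 7)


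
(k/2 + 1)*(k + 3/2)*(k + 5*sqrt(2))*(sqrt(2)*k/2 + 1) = sqrt(2)*k^4/4 + 7*sqrt(2)*k^3/8 + 3*k^3 + 13*sqrt(2)*k^2/4 + 21*k^2/2 + 9*k + 35*sqrt(2)*k/4 + 15*sqrt(2)/2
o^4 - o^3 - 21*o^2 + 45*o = o*(o - 3)^2*(o + 5)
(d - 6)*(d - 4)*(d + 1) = d^3 - 9*d^2 + 14*d + 24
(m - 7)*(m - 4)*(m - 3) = m^3 - 14*m^2 + 61*m - 84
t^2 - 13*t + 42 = (t - 7)*(t - 6)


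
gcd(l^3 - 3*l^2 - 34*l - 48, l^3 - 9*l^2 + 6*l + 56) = l + 2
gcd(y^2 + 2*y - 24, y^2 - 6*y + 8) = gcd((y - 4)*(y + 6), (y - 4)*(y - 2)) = y - 4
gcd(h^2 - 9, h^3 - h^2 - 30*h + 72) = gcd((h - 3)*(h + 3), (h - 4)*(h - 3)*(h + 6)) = h - 3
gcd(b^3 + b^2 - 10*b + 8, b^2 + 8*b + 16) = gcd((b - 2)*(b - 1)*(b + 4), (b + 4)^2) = b + 4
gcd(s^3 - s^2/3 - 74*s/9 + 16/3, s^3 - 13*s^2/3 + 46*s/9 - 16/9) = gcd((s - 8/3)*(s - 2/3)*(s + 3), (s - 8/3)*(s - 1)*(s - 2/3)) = s^2 - 10*s/3 + 16/9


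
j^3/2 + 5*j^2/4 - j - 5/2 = (j/2 + sqrt(2)/2)*(j + 5/2)*(j - sqrt(2))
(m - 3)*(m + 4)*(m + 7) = m^3 + 8*m^2 - 5*m - 84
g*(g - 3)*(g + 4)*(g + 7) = g^4 + 8*g^3 - 5*g^2 - 84*g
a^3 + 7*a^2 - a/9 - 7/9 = (a - 1/3)*(a + 1/3)*(a + 7)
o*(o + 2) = o^2 + 2*o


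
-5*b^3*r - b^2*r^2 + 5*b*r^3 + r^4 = r*(-b + r)*(b + r)*(5*b + r)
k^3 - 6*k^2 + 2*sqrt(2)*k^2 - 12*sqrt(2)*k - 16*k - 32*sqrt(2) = (k - 8)*(k + 2)*(k + 2*sqrt(2))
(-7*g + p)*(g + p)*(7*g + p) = -49*g^3 - 49*g^2*p + g*p^2 + p^3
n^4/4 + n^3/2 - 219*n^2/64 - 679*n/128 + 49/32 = (n/4 + 1)*(n - 7/2)*(n - 1/4)*(n + 7/4)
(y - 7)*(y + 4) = y^2 - 3*y - 28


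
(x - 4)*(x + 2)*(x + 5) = x^3 + 3*x^2 - 18*x - 40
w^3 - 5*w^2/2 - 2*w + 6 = (w - 2)^2*(w + 3/2)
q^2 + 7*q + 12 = (q + 3)*(q + 4)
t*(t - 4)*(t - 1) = t^3 - 5*t^2 + 4*t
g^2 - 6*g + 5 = (g - 5)*(g - 1)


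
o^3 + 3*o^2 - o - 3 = (o - 1)*(o + 1)*(o + 3)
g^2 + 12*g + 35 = (g + 5)*(g + 7)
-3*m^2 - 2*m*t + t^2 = (-3*m + t)*(m + t)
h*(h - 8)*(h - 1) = h^3 - 9*h^2 + 8*h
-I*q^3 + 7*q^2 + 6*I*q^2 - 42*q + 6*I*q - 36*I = (q - 6)*(q + 6*I)*(-I*q + 1)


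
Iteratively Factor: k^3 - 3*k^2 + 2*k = (k)*(k^2 - 3*k + 2) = k*(k - 1)*(k - 2)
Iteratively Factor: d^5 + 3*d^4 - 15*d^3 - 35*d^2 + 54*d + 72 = (d - 3)*(d^4 + 6*d^3 + 3*d^2 - 26*d - 24) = (d - 3)*(d + 1)*(d^3 + 5*d^2 - 2*d - 24) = (d - 3)*(d + 1)*(d + 3)*(d^2 + 2*d - 8) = (d - 3)*(d - 2)*(d + 1)*(d + 3)*(d + 4)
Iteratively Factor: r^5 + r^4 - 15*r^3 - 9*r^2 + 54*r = (r - 3)*(r^4 + 4*r^3 - 3*r^2 - 18*r) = (r - 3)*(r - 2)*(r^3 + 6*r^2 + 9*r) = r*(r - 3)*(r - 2)*(r^2 + 6*r + 9) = r*(r - 3)*(r - 2)*(r + 3)*(r + 3)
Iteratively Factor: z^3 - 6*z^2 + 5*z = (z - 1)*(z^2 - 5*z) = (z - 5)*(z - 1)*(z)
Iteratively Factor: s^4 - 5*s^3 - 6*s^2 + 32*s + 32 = (s + 2)*(s^3 - 7*s^2 + 8*s + 16) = (s + 1)*(s + 2)*(s^2 - 8*s + 16) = (s - 4)*(s + 1)*(s + 2)*(s - 4)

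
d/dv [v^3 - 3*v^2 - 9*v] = 3*v^2 - 6*v - 9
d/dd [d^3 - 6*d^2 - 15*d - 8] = 3*d^2 - 12*d - 15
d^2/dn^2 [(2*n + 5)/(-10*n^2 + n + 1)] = 2*((2*n + 5)*(20*n - 1)^2 + 12*(5*n + 4)*(-10*n^2 + n + 1))/(-10*n^2 + n + 1)^3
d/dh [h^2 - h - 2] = 2*h - 1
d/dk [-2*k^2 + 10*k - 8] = 10 - 4*k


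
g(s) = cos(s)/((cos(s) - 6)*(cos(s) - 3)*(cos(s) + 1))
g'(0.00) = 0.00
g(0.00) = 0.05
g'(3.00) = -50.33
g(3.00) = -3.55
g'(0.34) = -0.02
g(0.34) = 0.05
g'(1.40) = -0.05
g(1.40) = 0.01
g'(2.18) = -0.17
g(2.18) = -0.06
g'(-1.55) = 0.05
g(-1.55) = 0.00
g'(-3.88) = -0.36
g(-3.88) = -0.11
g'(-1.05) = 0.04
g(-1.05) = 0.02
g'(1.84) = -0.08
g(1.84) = -0.02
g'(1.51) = -0.05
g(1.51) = 0.00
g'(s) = -sin(s)/((cos(s) - 6)*(cos(s) - 3)*(cos(s) + 1)) + sin(s)*cos(s)/((cos(s) - 6)*(cos(s) - 3)*(cos(s) + 1)^2) + sin(s)*cos(s)/((cos(s) - 6)*(cos(s) - 3)^2*(cos(s) + 1)) + sin(s)*cos(s)/((cos(s) - 6)^2*(cos(s) - 3)*(cos(s) + 1))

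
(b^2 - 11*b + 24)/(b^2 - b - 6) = (b - 8)/(b + 2)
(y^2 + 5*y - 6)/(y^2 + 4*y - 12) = (y - 1)/(y - 2)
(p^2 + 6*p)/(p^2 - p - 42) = p/(p - 7)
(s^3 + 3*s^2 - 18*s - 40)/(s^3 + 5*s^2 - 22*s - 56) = (s + 5)/(s + 7)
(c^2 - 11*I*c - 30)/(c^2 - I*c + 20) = (c - 6*I)/(c + 4*I)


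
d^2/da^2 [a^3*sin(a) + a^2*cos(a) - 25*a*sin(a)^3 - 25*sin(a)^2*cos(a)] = -a^3*sin(a) + 5*a^2*cos(a) + 225*a*sin(a)^3 - 148*a*sin(a) + 75*sin(a)^2*cos(a) - 48*cos(a)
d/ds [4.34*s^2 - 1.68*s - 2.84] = 8.68*s - 1.68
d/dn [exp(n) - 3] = exp(n)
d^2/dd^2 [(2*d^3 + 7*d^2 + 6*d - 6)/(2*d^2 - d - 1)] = 2*(44*d^3 - 24*d^2 + 78*d - 17)/(8*d^6 - 12*d^5 - 6*d^4 + 11*d^3 + 3*d^2 - 3*d - 1)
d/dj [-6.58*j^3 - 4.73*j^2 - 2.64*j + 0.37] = -19.74*j^2 - 9.46*j - 2.64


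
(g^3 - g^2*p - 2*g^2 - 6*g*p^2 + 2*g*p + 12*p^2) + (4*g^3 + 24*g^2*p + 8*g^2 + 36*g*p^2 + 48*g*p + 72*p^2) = 5*g^3 + 23*g^2*p + 6*g^2 + 30*g*p^2 + 50*g*p + 84*p^2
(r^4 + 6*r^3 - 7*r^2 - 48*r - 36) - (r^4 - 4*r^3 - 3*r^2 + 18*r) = 10*r^3 - 4*r^2 - 66*r - 36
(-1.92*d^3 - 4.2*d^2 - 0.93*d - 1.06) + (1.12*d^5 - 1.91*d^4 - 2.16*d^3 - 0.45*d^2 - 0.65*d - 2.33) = 1.12*d^5 - 1.91*d^4 - 4.08*d^3 - 4.65*d^2 - 1.58*d - 3.39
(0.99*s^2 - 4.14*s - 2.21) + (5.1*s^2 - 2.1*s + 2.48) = 6.09*s^2 - 6.24*s + 0.27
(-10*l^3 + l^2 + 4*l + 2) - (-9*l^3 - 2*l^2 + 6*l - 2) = -l^3 + 3*l^2 - 2*l + 4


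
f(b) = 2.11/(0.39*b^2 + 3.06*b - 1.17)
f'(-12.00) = 0.04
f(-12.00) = 0.12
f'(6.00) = -0.02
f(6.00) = 0.07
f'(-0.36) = -1.19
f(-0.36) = -0.95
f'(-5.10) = 0.04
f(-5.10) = -0.32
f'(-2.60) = -0.05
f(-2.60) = -0.33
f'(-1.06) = -0.30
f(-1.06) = -0.53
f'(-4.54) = 0.02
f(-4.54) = -0.30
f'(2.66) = -0.11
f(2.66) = 0.22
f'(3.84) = -0.05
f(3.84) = 0.13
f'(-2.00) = -0.10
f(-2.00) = -0.37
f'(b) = 2.11*(-0.78*b - 3.06)/(0.39*b^2 + 3.06*b - 1.17)^2 = (-1.6458*b - 6.4566)/(0.39*b^2 + 3.06*b - 1.17)^2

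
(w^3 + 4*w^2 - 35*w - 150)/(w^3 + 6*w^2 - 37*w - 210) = (w + 5)/(w + 7)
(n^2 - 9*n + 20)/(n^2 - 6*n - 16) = (-n^2 + 9*n - 20)/(-n^2 + 6*n + 16)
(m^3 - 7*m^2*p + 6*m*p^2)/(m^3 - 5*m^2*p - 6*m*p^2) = (m - p)/(m + p)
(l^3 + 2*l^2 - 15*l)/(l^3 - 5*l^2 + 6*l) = (l + 5)/(l - 2)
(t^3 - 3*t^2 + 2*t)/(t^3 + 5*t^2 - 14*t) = (t - 1)/(t + 7)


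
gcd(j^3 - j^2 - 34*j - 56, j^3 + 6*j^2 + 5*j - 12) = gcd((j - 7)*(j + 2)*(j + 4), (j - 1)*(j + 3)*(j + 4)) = j + 4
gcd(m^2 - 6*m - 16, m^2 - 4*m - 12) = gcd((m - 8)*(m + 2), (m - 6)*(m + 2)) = m + 2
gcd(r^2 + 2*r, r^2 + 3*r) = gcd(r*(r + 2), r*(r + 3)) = r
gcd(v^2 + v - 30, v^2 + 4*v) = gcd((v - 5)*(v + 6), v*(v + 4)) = 1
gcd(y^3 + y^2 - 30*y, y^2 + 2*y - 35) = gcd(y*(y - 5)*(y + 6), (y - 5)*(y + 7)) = y - 5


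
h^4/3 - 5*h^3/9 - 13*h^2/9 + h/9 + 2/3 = (h/3 + 1/3)*(h - 3)*(h - 2/3)*(h + 1)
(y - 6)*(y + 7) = y^2 + y - 42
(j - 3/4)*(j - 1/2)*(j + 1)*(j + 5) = j^4 + 19*j^3/4 - 17*j^2/8 - 4*j + 15/8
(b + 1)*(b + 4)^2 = b^3 + 9*b^2 + 24*b + 16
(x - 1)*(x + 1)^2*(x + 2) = x^4 + 3*x^3 + x^2 - 3*x - 2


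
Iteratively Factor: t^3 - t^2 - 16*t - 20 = (t - 5)*(t^2 + 4*t + 4) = (t - 5)*(t + 2)*(t + 2)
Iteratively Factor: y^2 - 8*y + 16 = (y - 4)*(y - 4)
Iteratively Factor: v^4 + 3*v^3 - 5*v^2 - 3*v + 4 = (v + 1)*(v^3 + 2*v^2 - 7*v + 4) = (v - 1)*(v + 1)*(v^2 + 3*v - 4) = (v - 1)^2*(v + 1)*(v + 4)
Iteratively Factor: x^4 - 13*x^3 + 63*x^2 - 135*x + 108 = (x - 3)*(x^3 - 10*x^2 + 33*x - 36) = (x - 4)*(x - 3)*(x^2 - 6*x + 9) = (x - 4)*(x - 3)^2*(x - 3)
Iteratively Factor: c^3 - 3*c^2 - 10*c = (c - 5)*(c^2 + 2*c) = c*(c - 5)*(c + 2)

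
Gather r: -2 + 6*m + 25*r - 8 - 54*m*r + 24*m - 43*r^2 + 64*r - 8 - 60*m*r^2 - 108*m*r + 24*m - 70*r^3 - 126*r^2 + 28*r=54*m - 70*r^3 + r^2*(-60*m - 169) + r*(117 - 162*m) - 18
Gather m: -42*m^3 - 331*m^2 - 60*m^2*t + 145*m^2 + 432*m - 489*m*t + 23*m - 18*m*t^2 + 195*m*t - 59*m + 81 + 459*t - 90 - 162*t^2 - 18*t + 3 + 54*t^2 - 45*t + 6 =-42*m^3 + m^2*(-60*t - 186) + m*(-18*t^2 - 294*t + 396) - 108*t^2 + 396*t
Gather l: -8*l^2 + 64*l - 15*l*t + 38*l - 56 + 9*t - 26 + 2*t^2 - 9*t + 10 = -8*l^2 + l*(102 - 15*t) + 2*t^2 - 72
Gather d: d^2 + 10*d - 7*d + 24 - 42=d^2 + 3*d - 18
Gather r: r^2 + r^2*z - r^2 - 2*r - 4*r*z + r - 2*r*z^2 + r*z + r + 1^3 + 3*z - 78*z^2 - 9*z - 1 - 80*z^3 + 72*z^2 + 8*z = r^2*z + r*(-2*z^2 - 3*z) - 80*z^3 - 6*z^2 + 2*z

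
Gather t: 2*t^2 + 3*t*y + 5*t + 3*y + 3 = 2*t^2 + t*(3*y + 5) + 3*y + 3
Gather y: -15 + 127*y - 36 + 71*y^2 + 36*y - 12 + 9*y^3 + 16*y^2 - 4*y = 9*y^3 + 87*y^2 + 159*y - 63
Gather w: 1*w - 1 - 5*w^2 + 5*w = -5*w^2 + 6*w - 1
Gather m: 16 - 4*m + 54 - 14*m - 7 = 63 - 18*m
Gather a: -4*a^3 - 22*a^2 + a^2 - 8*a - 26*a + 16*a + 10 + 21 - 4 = -4*a^3 - 21*a^2 - 18*a + 27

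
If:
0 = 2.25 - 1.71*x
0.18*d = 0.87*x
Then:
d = 6.36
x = 1.32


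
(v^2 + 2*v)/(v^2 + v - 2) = v/(v - 1)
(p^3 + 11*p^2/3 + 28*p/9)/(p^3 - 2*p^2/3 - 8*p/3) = (p + 7/3)/(p - 2)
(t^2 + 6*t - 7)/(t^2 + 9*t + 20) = (t^2 + 6*t - 7)/(t^2 + 9*t + 20)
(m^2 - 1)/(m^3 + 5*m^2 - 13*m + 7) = (m + 1)/(m^2 + 6*m - 7)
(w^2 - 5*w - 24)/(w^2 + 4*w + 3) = (w - 8)/(w + 1)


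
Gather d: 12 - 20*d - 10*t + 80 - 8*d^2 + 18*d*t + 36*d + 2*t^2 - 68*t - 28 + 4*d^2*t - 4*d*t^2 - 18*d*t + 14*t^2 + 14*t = d^2*(4*t - 8) + d*(16 - 4*t^2) + 16*t^2 - 64*t + 64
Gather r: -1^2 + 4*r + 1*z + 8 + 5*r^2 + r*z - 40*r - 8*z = 5*r^2 + r*(z - 36) - 7*z + 7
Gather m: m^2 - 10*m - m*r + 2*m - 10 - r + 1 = m^2 + m*(-r - 8) - r - 9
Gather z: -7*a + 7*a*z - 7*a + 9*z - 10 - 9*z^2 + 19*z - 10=-14*a - 9*z^2 + z*(7*a + 28) - 20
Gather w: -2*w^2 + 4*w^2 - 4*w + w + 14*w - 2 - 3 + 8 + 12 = 2*w^2 + 11*w + 15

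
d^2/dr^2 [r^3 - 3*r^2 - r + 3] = 6*r - 6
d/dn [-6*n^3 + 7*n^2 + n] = -18*n^2 + 14*n + 1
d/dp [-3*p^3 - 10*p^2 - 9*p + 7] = -9*p^2 - 20*p - 9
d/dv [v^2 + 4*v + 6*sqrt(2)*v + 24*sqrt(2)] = 2*v + 4 + 6*sqrt(2)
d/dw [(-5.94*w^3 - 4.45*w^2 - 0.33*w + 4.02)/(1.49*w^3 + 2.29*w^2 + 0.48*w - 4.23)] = (-6.9721*w^4 - 4.719*w^3 + 56.0289*w^2 + 19.2354*w - 0.5337)/(2.2201*w^6 + 6.8242*w^5 + 6.6745*w^4 - 10.407*w^3 - 19.143*w^2 - 4.0608*w + 17.8929)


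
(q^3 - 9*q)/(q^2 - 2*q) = (q^2 - 9)/(q - 2)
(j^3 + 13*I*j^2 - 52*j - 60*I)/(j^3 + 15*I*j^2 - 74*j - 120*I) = (j + 2*I)/(j + 4*I)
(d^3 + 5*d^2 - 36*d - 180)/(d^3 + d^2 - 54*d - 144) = (d^2 - d - 30)/(d^2 - 5*d - 24)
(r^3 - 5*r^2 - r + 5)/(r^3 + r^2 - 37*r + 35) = (r + 1)/(r + 7)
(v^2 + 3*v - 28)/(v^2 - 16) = (v + 7)/(v + 4)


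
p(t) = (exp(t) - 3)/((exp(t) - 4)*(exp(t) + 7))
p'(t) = -(exp(t) - 3)*exp(t)/((exp(t) - 4)*(exp(t) + 7)^2) + exp(t)/((exp(t) - 4)*(exp(t) + 7)) - (exp(t) - 3)*exp(t)/((exp(t) - 4)^2*(exp(t) + 7)) = (-exp(2*t) + 6*exp(t) - 19)*exp(t)/(exp(4*t) + 6*exp(3*t) - 47*exp(2*t) - 168*exp(t) + 784)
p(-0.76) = 0.10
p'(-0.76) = -0.01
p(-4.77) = 0.11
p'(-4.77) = -0.00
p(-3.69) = 0.11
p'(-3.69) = -0.00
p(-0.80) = 0.10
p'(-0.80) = -0.01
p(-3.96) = 0.11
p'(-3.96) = -0.00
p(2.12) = 0.08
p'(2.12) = -0.07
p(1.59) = 0.18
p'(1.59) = -0.58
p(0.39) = 0.07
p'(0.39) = -0.04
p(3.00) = 0.04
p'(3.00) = -0.03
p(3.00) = 0.04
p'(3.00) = -0.03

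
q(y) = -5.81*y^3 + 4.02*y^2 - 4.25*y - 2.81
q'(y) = -17.43*y^2 + 8.04*y - 4.25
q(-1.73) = 46.66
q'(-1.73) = -70.33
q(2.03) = -43.47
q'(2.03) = -59.76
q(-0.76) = 5.29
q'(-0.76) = -20.43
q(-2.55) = 130.51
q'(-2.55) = -138.09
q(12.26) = -10157.18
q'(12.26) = -2525.54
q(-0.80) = 6.14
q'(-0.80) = -21.84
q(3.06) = -144.65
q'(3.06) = -142.86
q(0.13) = -3.31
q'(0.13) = -3.50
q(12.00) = -9514.61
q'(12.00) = -2417.69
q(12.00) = -9514.61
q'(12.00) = -2417.69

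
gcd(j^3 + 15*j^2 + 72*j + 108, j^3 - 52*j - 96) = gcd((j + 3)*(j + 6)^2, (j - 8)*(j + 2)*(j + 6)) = j + 6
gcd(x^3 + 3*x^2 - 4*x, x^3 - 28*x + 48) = 1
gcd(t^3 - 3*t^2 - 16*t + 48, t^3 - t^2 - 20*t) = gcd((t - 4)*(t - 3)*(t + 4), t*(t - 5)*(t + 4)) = t + 4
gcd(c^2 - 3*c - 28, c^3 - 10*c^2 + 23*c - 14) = c - 7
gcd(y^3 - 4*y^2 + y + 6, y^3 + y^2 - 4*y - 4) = y^2 - y - 2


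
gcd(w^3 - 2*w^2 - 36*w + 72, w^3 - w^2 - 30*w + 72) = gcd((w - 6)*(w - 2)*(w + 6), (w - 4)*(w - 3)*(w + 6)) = w + 6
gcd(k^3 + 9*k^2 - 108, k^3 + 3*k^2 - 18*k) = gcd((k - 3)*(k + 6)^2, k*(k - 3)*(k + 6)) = k^2 + 3*k - 18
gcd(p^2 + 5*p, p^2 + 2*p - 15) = p + 5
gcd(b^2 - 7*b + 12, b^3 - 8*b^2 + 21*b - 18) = b - 3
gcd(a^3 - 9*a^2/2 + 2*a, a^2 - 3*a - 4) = a - 4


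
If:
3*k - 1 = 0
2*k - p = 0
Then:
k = 1/3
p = 2/3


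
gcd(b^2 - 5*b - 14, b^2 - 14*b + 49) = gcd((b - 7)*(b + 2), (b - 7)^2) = b - 7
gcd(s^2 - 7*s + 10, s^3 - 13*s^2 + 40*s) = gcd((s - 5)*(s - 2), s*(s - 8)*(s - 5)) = s - 5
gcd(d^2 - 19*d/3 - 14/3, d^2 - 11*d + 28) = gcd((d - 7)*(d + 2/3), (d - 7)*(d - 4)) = d - 7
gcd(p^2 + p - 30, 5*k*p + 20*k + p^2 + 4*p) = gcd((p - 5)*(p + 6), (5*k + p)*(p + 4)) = 1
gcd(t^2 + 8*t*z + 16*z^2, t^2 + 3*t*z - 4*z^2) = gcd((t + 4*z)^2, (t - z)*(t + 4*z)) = t + 4*z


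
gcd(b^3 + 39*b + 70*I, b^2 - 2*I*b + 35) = b^2 - 2*I*b + 35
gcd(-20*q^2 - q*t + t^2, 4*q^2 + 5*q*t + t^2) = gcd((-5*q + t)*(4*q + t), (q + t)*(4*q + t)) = 4*q + t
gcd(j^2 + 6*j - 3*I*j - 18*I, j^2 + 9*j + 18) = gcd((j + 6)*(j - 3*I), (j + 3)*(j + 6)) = j + 6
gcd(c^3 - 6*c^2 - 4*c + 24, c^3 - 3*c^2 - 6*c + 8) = c + 2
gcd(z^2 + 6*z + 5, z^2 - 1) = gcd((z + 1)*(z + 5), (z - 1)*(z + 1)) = z + 1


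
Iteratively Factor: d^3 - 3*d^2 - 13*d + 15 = (d + 3)*(d^2 - 6*d + 5) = (d - 5)*(d + 3)*(d - 1)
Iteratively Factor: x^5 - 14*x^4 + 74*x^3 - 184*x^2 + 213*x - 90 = (x - 1)*(x^4 - 13*x^3 + 61*x^2 - 123*x + 90) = (x - 5)*(x - 1)*(x^3 - 8*x^2 + 21*x - 18) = (x - 5)*(x - 3)*(x - 1)*(x^2 - 5*x + 6) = (x - 5)*(x - 3)^2*(x - 1)*(x - 2)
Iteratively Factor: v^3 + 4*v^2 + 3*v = (v + 3)*(v^2 + v) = (v + 1)*(v + 3)*(v)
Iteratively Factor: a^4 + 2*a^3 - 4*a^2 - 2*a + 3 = (a - 1)*(a^3 + 3*a^2 - a - 3) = (a - 1)*(a + 1)*(a^2 + 2*a - 3) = (a - 1)*(a + 1)*(a + 3)*(a - 1)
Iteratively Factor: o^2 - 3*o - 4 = (o - 4)*(o + 1)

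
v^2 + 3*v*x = v*(v + 3*x)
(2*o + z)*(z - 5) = 2*o*z - 10*o + z^2 - 5*z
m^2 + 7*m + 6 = (m + 1)*(m + 6)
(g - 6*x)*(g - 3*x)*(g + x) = g^3 - 8*g^2*x + 9*g*x^2 + 18*x^3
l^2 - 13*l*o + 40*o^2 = (l - 8*o)*(l - 5*o)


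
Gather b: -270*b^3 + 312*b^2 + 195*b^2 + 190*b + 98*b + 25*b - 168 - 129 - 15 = -270*b^3 + 507*b^2 + 313*b - 312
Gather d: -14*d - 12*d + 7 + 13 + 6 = 26 - 26*d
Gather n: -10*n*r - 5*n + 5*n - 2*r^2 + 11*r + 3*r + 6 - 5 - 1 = -10*n*r - 2*r^2 + 14*r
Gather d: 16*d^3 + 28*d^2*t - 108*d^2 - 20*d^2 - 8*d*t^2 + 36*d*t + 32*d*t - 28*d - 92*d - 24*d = 16*d^3 + d^2*(28*t - 128) + d*(-8*t^2 + 68*t - 144)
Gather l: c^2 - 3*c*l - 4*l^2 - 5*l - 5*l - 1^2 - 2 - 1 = c^2 - 4*l^2 + l*(-3*c - 10) - 4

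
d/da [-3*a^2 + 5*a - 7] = 5 - 6*a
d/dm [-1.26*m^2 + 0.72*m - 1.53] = 0.72 - 2.52*m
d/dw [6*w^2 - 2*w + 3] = 12*w - 2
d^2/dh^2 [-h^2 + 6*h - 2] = -2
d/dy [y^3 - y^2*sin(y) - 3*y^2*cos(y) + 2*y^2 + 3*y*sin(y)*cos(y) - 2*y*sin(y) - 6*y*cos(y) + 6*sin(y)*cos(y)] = 3*y^2*sin(y) - y^2*cos(y) + 3*y^2 + 4*y*sin(y) - 8*y*cos(y) + 3*y*cos(2*y) + 4*y - 2*sin(y) + 3*sin(2*y)/2 - 6*cos(y) + 6*cos(2*y)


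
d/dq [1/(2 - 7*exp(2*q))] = 14*exp(2*q)/(7*exp(2*q) - 2)^2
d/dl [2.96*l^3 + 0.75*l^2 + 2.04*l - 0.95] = 8.88*l^2 + 1.5*l + 2.04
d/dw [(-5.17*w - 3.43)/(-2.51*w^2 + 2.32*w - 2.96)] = (-12.9767*w^2 - 17.2186*w + 23.2608)/(6.3001*w^4 - 11.6464*w^3 + 20.2416*w^2 - 13.7344*w + 8.7616)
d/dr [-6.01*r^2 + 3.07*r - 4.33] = 3.07 - 12.02*r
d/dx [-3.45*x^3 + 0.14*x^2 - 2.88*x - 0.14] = -10.35*x^2 + 0.28*x - 2.88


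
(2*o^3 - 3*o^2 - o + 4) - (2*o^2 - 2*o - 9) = 2*o^3 - 5*o^2 + o + 13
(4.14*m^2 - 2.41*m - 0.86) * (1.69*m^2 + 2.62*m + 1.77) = 6.9966*m^4 + 6.7739*m^3 - 0.439800000000001*m^2 - 6.5189*m - 1.5222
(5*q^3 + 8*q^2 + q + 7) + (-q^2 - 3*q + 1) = 5*q^3 + 7*q^2 - 2*q + 8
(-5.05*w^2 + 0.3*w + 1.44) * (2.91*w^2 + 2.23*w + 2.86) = -14.6955*w^4 - 10.3885*w^3 - 9.5836*w^2 + 4.0692*w + 4.1184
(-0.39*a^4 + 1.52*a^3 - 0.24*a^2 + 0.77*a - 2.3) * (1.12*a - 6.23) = -0.4368*a^5 + 4.1321*a^4 - 9.7384*a^3 + 2.3576*a^2 - 7.3731*a + 14.329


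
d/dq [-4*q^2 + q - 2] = 1 - 8*q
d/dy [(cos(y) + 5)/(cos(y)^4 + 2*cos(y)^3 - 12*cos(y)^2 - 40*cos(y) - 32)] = 3*(cos(y)^2 + 4*cos(y) - 14)*sin(y)/((cos(y) - 4)^2*(cos(y) + 2)^4)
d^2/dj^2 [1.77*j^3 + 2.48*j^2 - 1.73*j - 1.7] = 10.62*j + 4.96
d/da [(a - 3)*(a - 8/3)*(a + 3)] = 3*a^2 - 16*a/3 - 9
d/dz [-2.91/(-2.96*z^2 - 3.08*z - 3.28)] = (-17.2272*z - 8.9628)/(2.96*z^2 + 3.08*z + 3.28)^2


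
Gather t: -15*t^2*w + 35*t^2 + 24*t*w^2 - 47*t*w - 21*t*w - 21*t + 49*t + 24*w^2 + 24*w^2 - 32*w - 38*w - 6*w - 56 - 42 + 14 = t^2*(35 - 15*w) + t*(24*w^2 - 68*w + 28) + 48*w^2 - 76*w - 84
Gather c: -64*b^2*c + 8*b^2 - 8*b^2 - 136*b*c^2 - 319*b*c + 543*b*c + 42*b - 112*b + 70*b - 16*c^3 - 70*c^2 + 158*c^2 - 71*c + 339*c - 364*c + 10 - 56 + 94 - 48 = -16*c^3 + c^2*(88 - 136*b) + c*(-64*b^2 + 224*b - 96)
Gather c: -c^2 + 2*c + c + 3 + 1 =-c^2 + 3*c + 4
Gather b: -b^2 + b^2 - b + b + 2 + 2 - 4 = 0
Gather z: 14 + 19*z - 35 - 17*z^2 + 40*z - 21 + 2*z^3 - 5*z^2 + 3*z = 2*z^3 - 22*z^2 + 62*z - 42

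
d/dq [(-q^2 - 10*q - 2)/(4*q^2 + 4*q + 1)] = 2*(9*q - 1)/(8*q^3 + 12*q^2 + 6*q + 1)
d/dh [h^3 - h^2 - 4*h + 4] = 3*h^2 - 2*h - 4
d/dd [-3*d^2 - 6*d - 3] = -6*d - 6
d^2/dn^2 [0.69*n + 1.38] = 0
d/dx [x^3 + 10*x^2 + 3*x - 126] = 3*x^2 + 20*x + 3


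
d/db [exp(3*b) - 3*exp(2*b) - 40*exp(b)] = (3*exp(2*b) - 6*exp(b) - 40)*exp(b)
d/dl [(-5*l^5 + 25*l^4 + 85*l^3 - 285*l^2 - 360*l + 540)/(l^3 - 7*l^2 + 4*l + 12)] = 10*(-l^5 + l^4 + 5*l^3 - 7*l^2 - 4*l - 18)/(l^4 - 2*l^3 - 3*l^2 + 4*l + 4)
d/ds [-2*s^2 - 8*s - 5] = -4*s - 8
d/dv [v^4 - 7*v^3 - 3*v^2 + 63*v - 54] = 4*v^3 - 21*v^2 - 6*v + 63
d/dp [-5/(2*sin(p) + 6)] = 5*cos(p)/(2*(sin(p) + 3)^2)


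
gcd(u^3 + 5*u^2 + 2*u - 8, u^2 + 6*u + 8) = u^2 + 6*u + 8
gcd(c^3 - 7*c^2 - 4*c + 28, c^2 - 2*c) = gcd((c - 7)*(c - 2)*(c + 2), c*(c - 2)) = c - 2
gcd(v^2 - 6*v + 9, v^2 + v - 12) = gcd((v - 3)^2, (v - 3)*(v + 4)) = v - 3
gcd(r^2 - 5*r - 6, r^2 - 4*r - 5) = r + 1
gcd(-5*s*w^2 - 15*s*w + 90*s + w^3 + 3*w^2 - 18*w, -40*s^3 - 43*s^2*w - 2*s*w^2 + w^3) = 1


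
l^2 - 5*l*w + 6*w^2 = (l - 3*w)*(l - 2*w)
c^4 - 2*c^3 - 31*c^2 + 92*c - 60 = (c - 5)*(c - 2)*(c - 1)*(c + 6)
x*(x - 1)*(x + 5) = x^3 + 4*x^2 - 5*x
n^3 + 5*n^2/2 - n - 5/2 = (n - 1)*(n + 1)*(n + 5/2)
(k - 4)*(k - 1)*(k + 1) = k^3 - 4*k^2 - k + 4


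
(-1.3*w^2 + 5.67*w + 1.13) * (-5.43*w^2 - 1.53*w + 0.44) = 7.059*w^4 - 28.7991*w^3 - 15.383*w^2 + 0.7659*w + 0.4972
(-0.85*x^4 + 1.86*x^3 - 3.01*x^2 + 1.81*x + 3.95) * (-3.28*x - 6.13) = 2.788*x^5 - 0.8903*x^4 - 1.529*x^3 + 12.5145*x^2 - 24.0513*x - 24.2135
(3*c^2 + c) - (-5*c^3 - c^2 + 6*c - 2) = 5*c^3 + 4*c^2 - 5*c + 2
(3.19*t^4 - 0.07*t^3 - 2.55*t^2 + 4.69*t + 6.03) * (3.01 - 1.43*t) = -4.5617*t^5 + 9.702*t^4 + 3.4358*t^3 - 14.3822*t^2 + 5.494*t + 18.1503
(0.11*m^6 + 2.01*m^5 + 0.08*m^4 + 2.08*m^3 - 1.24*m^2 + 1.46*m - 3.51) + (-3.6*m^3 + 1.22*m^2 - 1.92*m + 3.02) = 0.11*m^6 + 2.01*m^5 + 0.08*m^4 - 1.52*m^3 - 0.02*m^2 - 0.46*m - 0.49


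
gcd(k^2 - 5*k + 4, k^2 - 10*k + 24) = k - 4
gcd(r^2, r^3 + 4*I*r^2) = r^2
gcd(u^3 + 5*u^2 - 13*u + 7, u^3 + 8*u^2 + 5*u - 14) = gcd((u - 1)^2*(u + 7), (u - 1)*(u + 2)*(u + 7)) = u^2 + 6*u - 7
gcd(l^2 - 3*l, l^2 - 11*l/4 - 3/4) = l - 3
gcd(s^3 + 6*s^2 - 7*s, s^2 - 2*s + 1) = s - 1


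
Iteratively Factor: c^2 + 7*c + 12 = (c + 3)*(c + 4)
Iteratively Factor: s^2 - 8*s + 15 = (s - 3)*(s - 5)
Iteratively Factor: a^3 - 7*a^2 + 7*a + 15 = (a + 1)*(a^2 - 8*a + 15) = (a - 5)*(a + 1)*(a - 3)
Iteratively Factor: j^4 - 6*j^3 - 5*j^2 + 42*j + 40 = (j - 5)*(j^3 - j^2 - 10*j - 8) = (j - 5)*(j + 2)*(j^2 - 3*j - 4) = (j - 5)*(j - 4)*(j + 2)*(j + 1)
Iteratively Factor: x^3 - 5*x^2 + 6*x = (x - 2)*(x^2 - 3*x) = x*(x - 2)*(x - 3)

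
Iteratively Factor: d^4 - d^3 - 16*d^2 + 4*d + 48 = (d + 3)*(d^3 - 4*d^2 - 4*d + 16) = (d + 2)*(d + 3)*(d^2 - 6*d + 8) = (d - 2)*(d + 2)*(d + 3)*(d - 4)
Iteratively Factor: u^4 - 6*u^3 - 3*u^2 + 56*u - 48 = (u - 1)*(u^3 - 5*u^2 - 8*u + 48) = (u - 4)*(u - 1)*(u^2 - u - 12) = (u - 4)*(u - 1)*(u + 3)*(u - 4)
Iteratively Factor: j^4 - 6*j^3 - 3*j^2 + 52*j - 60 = (j - 5)*(j^3 - j^2 - 8*j + 12) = (j - 5)*(j + 3)*(j^2 - 4*j + 4) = (j - 5)*(j - 2)*(j + 3)*(j - 2)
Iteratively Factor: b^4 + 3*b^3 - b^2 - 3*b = (b - 1)*(b^3 + 4*b^2 + 3*b) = (b - 1)*(b + 1)*(b^2 + 3*b) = b*(b - 1)*(b + 1)*(b + 3)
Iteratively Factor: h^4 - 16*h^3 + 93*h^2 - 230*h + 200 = (h - 4)*(h^3 - 12*h^2 + 45*h - 50) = (h - 5)*(h - 4)*(h^2 - 7*h + 10) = (h - 5)*(h - 4)*(h - 2)*(h - 5)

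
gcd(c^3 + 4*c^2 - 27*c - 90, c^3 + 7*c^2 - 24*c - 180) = c^2 + c - 30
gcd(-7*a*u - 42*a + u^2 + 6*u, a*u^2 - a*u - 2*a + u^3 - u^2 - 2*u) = 1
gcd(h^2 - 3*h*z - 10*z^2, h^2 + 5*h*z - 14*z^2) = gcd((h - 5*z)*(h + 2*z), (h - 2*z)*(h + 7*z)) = 1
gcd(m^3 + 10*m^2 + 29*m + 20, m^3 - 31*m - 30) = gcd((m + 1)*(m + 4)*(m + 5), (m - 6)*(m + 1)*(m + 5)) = m^2 + 6*m + 5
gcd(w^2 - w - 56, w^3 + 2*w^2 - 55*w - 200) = w - 8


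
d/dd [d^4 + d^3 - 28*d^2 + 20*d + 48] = 4*d^3 + 3*d^2 - 56*d + 20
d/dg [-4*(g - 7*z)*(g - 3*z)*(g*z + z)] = 4*z*(-3*g^2 + 20*g*z - 2*g - 21*z^2 + 10*z)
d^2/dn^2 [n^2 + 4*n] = 2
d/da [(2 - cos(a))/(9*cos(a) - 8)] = 10*sin(a)/(9*cos(a) - 8)^2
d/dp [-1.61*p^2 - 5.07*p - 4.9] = -3.22*p - 5.07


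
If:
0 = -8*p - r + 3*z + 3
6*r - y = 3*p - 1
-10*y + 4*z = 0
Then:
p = 88*z/255 + 19/51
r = 61*z/255 + 1/51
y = 2*z/5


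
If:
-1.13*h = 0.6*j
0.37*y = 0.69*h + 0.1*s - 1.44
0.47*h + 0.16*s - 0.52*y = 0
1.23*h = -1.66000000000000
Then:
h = -1.35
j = 2.54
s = -138.66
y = -43.88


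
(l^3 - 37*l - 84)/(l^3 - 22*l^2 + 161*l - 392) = (l^2 + 7*l + 12)/(l^2 - 15*l + 56)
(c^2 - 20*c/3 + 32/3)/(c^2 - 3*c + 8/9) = 3*(c - 4)/(3*c - 1)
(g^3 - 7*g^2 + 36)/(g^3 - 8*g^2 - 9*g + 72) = (g^2 - 4*g - 12)/(g^2 - 5*g - 24)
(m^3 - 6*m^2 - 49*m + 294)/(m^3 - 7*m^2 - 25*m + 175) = (m^2 + m - 42)/(m^2 - 25)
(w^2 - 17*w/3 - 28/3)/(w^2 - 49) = (w + 4/3)/(w + 7)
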